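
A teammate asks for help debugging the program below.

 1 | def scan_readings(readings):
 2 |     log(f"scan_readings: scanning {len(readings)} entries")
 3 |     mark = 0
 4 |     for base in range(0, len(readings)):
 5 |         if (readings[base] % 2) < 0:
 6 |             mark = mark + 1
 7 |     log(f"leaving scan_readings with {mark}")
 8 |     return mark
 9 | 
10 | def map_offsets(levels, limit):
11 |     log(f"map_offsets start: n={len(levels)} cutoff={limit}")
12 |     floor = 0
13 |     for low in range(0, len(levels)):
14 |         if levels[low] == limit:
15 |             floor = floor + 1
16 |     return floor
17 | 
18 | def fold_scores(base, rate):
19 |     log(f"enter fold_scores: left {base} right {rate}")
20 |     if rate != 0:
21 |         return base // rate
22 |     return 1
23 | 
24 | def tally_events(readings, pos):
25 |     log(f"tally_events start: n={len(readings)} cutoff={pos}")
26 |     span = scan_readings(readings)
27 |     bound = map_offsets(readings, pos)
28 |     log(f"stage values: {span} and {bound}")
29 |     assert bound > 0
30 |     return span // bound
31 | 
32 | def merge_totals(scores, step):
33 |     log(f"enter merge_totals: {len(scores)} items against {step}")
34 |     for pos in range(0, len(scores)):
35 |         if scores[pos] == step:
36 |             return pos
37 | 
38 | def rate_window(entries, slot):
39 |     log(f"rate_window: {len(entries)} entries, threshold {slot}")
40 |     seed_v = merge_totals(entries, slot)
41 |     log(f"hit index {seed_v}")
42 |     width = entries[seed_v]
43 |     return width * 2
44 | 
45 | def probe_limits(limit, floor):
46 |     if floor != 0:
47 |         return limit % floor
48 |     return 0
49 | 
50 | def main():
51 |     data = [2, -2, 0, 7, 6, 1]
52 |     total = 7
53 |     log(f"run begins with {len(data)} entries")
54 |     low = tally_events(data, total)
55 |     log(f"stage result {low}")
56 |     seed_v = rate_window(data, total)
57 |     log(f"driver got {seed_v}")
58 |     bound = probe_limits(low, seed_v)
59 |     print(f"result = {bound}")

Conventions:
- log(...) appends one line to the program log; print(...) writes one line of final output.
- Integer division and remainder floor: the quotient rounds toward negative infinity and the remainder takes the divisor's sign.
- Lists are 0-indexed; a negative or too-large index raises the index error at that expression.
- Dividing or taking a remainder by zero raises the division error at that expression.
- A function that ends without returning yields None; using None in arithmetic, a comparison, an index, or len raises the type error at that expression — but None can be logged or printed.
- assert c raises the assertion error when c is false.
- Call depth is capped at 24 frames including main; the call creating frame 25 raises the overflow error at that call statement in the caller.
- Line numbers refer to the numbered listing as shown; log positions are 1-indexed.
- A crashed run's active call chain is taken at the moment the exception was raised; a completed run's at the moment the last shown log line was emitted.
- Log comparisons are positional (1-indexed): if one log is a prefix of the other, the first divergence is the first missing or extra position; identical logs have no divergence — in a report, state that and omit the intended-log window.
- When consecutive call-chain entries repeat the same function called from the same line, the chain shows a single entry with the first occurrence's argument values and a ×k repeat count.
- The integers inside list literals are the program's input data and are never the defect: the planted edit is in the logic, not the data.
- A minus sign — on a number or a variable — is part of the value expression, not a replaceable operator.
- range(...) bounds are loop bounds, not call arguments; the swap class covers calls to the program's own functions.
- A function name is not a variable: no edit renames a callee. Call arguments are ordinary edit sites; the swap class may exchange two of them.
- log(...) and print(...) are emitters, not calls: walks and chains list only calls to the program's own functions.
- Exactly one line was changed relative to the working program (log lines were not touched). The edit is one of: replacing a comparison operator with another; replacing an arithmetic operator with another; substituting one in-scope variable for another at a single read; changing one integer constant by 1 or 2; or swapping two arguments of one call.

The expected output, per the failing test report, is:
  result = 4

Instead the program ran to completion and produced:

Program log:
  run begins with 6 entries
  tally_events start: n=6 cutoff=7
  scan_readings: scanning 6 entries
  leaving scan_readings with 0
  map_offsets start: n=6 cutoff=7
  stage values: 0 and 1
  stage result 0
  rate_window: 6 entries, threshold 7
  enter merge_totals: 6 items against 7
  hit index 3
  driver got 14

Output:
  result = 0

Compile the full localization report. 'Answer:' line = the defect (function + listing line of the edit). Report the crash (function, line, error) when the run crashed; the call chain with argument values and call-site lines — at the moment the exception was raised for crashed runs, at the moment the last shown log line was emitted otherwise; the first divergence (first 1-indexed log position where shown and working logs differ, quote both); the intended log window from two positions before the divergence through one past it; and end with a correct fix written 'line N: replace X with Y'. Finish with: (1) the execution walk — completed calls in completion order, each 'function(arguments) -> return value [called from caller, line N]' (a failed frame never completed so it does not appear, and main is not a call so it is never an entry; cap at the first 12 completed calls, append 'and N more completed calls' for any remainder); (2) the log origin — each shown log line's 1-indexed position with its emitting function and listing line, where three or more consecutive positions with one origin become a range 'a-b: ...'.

Answer: the defect is in scan_readings at line 5.
Key fact: The log first diverges at position 4: the faulty run prints 'leaving scan_readings with 0' where the working version prints 'leaving scan_readings with 4'.
Call chain: main.
First divergence: at position 4 the run shows 'leaving scan_readings with 0' where the working version logs 'leaving scan_readings with 4'.
Intended log window:
  2: tally_events start: n=6 cutoff=7
  3: scan_readings: scanning 6 entries
  4: leaving scan_readings with 4
  5: map_offsets start: n=6 cutoff=7
Execution walk:
  scan_readings([2, -2, 0, 7, 6, 1]) -> 0  [called from tally_events, line 26]
  map_offsets([2, -2, 0, 7, 6, 1], 7) -> 1  [called from tally_events, line 27]
  tally_events([2, -2, 0, 7, 6, 1], 7) -> 0  [called from main, line 54]
  merge_totals([2, -2, 0, 7, 6, 1], 7) -> 3  [called from rate_window, line 40]
  rate_window([2, -2, 0, 7, 6, 1], 7) -> 14  [called from main, line 56]
  probe_limits(0, 14) -> 0  [called from main, line 58]
Log origin:
  1 — main, line 53
  2 — tally_events, line 25
  3 — scan_readings, line 2
  4 — scan_readings, line 7
  5 — map_offsets, line 11
  6 — tally_events, line 28
  7 — main, line 55
  8 — rate_window, line 39
  9 — merge_totals, line 33
  10 — rate_window, line 41
  11 — main, line 57
A correct fix: line 5: replace `<` with `==`.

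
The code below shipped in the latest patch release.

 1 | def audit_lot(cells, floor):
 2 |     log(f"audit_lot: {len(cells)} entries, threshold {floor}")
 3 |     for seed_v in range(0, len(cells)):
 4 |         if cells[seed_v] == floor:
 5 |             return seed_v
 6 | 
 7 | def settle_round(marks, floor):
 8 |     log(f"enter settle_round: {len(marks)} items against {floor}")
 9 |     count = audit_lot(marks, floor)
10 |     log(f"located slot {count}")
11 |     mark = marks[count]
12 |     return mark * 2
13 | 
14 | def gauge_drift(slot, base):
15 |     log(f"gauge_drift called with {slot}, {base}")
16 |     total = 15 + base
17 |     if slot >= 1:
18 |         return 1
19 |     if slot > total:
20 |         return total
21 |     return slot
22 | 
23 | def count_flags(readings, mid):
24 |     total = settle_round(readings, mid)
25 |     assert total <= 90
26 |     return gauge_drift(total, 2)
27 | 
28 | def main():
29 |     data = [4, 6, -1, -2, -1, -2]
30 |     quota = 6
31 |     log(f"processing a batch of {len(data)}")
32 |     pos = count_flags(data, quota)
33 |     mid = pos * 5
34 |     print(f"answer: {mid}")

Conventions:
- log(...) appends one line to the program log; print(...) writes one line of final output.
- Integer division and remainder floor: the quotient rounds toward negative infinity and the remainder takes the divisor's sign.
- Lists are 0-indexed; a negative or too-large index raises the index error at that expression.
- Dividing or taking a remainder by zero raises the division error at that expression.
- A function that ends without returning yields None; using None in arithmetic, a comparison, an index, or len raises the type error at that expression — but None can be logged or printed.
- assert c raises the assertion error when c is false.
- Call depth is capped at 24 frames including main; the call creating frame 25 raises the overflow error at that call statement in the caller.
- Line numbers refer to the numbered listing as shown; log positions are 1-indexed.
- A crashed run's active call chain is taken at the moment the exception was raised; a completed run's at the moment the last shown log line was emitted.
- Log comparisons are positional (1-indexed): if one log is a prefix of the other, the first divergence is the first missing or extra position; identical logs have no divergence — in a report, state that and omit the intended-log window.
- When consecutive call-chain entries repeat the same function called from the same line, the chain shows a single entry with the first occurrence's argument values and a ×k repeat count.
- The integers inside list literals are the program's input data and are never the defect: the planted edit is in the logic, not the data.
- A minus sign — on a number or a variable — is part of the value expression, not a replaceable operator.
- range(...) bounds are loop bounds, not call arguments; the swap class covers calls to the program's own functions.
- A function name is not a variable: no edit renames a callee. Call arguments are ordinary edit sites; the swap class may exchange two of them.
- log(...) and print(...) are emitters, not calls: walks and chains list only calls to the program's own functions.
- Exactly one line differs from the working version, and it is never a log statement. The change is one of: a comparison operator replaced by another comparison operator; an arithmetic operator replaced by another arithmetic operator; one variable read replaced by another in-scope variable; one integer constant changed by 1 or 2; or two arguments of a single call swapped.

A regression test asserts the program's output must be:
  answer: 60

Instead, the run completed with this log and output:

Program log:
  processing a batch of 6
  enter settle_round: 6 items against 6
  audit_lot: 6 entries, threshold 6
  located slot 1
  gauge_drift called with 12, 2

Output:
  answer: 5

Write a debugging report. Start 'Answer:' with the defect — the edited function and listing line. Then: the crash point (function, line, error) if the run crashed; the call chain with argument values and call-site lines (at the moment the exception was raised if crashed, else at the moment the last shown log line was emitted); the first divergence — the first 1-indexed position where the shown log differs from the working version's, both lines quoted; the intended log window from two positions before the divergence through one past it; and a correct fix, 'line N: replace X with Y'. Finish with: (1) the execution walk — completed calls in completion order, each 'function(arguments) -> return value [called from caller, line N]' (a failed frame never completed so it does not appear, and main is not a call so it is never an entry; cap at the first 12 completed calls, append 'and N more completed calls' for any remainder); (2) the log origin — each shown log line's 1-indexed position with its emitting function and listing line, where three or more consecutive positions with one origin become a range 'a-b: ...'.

Answer: the defect is in gauge_drift at line 17.
The tell: Every logged value matches the working version; the printed result is what differs.
Call chain: main -> count_flags([4, 6, -1, -2, -1, -2], 6) (called at line 32) -> gauge_drift(12, 2) (called at line 26).
First divergence: there is none — every log position agrees.
Execution walk:
  audit_lot([4, 6, -1, -2, -1, -2], 6) -> 1  [called from settle_round, line 9]
  settle_round([4, 6, -1, -2, -1, -2], 6) -> 12  [called from count_flags, line 24]
  gauge_drift(12, 2) -> 1  [called from count_flags, line 26]
  count_flags([4, 6, -1, -2, -1, -2], 6) -> 1  [called from main, line 32]
Log line origins:
  1: from main, line 31
  2: from settle_round, line 8
  3: from audit_lot, line 2
  4: from settle_round, line 10
  5: from gauge_drift, line 15
A correct fix: line 17: replace `>=` with `<`.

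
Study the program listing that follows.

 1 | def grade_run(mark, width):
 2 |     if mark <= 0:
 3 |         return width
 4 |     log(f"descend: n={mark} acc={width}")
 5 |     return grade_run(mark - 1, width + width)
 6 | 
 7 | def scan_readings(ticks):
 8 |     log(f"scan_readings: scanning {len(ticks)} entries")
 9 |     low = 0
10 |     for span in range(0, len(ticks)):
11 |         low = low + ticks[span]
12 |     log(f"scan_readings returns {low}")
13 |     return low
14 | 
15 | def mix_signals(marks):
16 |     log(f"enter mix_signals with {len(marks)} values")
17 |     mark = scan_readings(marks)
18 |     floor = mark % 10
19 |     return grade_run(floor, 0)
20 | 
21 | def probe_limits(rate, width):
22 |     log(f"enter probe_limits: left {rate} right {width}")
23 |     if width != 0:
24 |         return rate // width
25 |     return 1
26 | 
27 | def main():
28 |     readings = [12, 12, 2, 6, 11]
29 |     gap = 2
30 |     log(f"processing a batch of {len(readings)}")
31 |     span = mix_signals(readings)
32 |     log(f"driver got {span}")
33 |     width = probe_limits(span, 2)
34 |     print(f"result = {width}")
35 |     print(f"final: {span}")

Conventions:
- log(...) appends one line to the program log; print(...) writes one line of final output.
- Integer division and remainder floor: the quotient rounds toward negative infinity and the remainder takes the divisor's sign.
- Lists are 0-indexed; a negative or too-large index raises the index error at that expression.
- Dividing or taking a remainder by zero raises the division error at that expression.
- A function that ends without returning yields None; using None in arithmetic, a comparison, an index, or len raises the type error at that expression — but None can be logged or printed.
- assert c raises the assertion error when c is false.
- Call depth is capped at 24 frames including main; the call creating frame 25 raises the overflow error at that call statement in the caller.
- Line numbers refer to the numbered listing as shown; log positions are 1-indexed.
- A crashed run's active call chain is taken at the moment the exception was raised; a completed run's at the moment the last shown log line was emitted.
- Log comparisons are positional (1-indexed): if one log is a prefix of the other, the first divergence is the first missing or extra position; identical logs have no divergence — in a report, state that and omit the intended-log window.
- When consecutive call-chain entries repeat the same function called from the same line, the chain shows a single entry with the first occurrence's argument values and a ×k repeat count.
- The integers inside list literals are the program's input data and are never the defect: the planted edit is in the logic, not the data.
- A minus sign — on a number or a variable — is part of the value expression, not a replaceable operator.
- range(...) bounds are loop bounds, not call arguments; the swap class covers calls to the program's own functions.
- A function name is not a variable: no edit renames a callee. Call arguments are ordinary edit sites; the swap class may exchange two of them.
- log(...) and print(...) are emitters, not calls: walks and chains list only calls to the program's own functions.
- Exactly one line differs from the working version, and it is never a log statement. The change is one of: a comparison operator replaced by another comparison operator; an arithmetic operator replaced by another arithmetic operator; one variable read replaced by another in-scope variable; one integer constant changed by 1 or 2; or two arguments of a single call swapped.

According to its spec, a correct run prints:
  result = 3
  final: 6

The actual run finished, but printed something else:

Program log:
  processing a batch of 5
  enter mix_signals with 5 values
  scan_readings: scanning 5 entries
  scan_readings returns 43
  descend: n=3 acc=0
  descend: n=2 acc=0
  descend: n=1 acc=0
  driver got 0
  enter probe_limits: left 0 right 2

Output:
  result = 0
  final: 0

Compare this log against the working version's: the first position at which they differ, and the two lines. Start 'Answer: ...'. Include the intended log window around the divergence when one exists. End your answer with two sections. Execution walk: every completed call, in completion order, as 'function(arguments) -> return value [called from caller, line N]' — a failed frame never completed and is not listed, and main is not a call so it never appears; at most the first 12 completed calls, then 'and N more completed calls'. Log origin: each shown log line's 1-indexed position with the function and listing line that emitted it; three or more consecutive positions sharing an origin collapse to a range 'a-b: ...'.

Answer: position 6; shown 'descend: n=2 acc=0' vs intended 'descend: n=2 acc=3'.
Intended log window:
  4: scan_readings returns 43
  5: descend: n=3 acc=0
  6: descend: n=2 acc=3
  7: descend: n=1 acc=5
Execution walk:
  scan_readings([12, 12, 2, 6, 11]) -> 43  [called from mix_signals, line 17]
  grade_run(0, 0) -> 0  [called from grade_run, line 5]
  grade_run(1, 0) -> 0  [called from grade_run, line 5]
  grade_run(2, 0) -> 0  [called from grade_run, line 5]
  grade_run(3, 0) -> 0  [called from mix_signals, line 19]
  mix_signals([12, 12, 2, 6, 11]) -> 0  [called from main, line 31]
  probe_limits(0, 2) -> 0  [called from main, line 33]
Log line origins:
  1: from main, line 30
  2: from mix_signals, line 16
  3: from scan_readings, line 8
  4: from scan_readings, line 12
  5-7: from grade_run, line 4
  8: from main, line 32
  9: from probe_limits, line 22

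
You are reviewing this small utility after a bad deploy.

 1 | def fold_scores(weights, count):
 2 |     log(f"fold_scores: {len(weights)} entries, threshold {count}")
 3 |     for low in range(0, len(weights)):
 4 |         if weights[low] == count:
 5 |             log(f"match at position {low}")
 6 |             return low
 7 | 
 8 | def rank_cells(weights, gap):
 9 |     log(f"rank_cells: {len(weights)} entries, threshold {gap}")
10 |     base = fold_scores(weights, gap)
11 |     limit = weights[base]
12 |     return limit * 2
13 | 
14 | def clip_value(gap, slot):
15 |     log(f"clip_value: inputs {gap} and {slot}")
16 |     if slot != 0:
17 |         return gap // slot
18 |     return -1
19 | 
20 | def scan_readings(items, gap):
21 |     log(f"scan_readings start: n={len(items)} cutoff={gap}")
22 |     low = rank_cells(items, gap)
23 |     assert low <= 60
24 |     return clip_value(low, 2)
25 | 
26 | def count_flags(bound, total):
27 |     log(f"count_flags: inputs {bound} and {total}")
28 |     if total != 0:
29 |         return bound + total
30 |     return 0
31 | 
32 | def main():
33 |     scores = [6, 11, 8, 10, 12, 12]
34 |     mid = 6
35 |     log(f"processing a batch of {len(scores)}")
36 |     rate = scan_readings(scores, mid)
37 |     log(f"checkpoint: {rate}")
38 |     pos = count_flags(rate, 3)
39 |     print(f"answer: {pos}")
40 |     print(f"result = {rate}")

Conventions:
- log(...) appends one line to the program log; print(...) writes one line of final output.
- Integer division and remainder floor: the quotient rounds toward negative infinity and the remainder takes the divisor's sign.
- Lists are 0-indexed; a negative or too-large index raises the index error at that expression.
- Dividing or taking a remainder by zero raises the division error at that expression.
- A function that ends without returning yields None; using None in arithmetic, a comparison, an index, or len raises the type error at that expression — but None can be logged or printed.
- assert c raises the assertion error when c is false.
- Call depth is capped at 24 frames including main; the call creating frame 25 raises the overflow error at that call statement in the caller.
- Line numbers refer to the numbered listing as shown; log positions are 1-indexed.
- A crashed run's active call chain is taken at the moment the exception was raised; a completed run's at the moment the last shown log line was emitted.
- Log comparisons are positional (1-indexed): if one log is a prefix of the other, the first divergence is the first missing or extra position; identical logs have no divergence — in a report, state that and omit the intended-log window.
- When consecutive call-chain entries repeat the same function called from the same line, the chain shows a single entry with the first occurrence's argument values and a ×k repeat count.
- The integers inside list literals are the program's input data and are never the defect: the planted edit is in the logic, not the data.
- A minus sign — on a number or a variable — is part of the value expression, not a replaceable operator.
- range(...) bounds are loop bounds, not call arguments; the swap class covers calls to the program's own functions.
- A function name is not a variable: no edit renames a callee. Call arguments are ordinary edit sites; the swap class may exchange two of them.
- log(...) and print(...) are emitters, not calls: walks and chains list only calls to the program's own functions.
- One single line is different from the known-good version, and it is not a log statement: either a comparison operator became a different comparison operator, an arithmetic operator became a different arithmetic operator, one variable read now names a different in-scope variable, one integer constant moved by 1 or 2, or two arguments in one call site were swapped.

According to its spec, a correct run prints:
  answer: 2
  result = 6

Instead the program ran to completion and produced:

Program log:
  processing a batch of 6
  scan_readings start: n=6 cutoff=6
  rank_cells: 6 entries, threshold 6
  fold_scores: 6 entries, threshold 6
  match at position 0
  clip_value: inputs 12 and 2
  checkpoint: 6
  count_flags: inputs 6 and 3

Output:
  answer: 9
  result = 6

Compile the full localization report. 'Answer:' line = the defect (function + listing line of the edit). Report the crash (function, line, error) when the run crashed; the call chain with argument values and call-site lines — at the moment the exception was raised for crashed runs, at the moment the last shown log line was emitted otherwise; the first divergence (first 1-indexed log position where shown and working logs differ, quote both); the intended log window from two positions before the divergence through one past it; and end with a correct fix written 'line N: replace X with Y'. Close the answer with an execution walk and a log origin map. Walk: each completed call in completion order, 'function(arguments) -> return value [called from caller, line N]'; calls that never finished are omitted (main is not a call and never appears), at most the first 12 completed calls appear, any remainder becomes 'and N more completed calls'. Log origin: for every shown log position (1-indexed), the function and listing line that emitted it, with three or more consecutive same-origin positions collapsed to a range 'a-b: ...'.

Answer: the defect is in count_flags at line 29.
Key fact: The logs agree in full; only the final output differs.
Call chain: main -> count_flags(6, 3) (called at line 38).
First divergence: none — the logs agree in full.
Execution walk:
  fold_scores([6, 11, 8, 10, 12, 12], 6) -> 0  [called from rank_cells, line 10]
  rank_cells([6, 11, 8, 10, 12, 12], 6) -> 12  [called from scan_readings, line 22]
  clip_value(12, 2) -> 6  [called from scan_readings, line 24]
  scan_readings([6, 11, 8, 10, 12, 12], 6) -> 6  [called from main, line 36]
  count_flags(6, 3) -> 9  [called from main, line 38]
Log line origins:
  1: emitted by main (line 35)
  2: emitted by scan_readings (line 21)
  3: emitted by rank_cells (line 9)
  4: emitted by fold_scores (line 2)
  5: emitted by fold_scores (line 5)
  6: emitted by clip_value (line 15)
  7: emitted by main (line 37)
  8: emitted by count_flags (line 27)
A correct fix: line 29: replace `+` with `//`.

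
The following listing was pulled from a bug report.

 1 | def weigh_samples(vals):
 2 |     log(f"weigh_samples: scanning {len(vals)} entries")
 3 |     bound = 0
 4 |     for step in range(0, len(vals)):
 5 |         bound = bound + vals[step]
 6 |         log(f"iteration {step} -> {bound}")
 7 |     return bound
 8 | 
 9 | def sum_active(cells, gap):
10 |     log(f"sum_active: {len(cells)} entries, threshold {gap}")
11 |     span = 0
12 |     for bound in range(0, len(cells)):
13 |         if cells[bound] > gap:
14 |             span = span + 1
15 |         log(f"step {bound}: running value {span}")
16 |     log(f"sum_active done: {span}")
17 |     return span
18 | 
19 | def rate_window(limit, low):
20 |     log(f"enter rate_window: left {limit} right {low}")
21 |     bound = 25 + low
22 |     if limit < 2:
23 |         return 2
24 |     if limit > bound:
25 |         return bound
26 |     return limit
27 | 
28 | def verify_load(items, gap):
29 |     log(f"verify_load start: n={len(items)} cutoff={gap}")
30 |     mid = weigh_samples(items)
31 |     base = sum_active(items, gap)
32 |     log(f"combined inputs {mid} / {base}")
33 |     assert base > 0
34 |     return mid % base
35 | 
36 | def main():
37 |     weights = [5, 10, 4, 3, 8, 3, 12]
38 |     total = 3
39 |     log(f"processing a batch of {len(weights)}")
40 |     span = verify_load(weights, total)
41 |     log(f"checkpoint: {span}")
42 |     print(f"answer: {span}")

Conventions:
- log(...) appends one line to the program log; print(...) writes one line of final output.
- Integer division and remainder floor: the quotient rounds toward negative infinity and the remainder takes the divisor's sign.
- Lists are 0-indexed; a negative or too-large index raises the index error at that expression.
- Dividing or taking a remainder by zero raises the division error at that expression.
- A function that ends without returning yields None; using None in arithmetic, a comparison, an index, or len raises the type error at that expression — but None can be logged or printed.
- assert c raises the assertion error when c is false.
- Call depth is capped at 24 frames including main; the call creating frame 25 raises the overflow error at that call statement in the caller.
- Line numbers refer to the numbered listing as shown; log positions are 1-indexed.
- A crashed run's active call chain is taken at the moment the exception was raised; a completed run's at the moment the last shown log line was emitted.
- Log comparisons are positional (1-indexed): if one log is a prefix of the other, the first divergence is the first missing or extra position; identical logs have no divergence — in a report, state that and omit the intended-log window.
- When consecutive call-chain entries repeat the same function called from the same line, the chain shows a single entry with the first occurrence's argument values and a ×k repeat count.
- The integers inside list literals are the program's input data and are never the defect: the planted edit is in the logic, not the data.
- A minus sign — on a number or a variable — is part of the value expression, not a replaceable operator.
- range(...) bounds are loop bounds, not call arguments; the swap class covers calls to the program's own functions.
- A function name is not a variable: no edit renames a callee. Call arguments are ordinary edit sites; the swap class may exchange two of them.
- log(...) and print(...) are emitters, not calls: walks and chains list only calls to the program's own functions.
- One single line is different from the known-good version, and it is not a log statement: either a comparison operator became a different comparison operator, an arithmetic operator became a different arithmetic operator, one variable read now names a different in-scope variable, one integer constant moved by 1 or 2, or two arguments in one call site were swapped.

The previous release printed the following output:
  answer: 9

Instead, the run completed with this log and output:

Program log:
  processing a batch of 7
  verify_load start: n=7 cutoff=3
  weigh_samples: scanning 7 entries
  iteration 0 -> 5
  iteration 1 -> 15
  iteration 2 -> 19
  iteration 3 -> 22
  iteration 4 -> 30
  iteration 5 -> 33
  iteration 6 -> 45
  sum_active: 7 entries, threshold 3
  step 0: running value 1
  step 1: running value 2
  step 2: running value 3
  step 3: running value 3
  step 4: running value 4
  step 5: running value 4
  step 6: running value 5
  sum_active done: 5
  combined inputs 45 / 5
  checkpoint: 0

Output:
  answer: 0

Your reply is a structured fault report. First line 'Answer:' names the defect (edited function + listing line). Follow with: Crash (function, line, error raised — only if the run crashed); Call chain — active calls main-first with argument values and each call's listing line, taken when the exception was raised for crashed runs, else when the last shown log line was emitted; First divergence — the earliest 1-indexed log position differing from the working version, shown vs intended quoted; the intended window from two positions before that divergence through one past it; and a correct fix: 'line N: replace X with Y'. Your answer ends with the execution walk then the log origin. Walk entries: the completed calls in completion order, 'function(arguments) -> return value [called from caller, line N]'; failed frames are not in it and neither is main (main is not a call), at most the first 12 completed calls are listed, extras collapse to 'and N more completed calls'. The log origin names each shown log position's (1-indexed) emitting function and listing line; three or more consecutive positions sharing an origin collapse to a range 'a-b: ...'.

Answer: the defect is in verify_load at line 34.
Key observation: At log position 21 the runs split — shown 'checkpoint: 0', but the working version logs 'checkpoint: 9'.
Call chain: main.
First divergence: position 21 — shown 'checkpoint: 0', intended 'checkpoint: 9'.
Intended log window:
  19: sum_active done: 5
  20: combined inputs 45 / 5
  21: checkpoint: 9
Execution walk:
  weigh_samples([5, 10, 4, 3, 8, 3, 12]) -> 45  [called from verify_load, line 30]
  sum_active([5, 10, 4, 3, 8, 3, 12], 3) -> 5  [called from verify_load, line 31]
  verify_load([5, 10, 4, 3, 8, 3, 12], 3) -> 0  [called from main, line 40]
Origin of each log line:
  1 — main, line 39
  2 — verify_load, line 29
  3 — weigh_samples, line 2
  4-10 — weigh_samples, line 6
  11 — sum_active, line 10
  12-18 — sum_active, line 15
  19 — sum_active, line 16
  20 — verify_load, line 32
  21 — main, line 41
A correct fix: line 34: replace `%` with `//`.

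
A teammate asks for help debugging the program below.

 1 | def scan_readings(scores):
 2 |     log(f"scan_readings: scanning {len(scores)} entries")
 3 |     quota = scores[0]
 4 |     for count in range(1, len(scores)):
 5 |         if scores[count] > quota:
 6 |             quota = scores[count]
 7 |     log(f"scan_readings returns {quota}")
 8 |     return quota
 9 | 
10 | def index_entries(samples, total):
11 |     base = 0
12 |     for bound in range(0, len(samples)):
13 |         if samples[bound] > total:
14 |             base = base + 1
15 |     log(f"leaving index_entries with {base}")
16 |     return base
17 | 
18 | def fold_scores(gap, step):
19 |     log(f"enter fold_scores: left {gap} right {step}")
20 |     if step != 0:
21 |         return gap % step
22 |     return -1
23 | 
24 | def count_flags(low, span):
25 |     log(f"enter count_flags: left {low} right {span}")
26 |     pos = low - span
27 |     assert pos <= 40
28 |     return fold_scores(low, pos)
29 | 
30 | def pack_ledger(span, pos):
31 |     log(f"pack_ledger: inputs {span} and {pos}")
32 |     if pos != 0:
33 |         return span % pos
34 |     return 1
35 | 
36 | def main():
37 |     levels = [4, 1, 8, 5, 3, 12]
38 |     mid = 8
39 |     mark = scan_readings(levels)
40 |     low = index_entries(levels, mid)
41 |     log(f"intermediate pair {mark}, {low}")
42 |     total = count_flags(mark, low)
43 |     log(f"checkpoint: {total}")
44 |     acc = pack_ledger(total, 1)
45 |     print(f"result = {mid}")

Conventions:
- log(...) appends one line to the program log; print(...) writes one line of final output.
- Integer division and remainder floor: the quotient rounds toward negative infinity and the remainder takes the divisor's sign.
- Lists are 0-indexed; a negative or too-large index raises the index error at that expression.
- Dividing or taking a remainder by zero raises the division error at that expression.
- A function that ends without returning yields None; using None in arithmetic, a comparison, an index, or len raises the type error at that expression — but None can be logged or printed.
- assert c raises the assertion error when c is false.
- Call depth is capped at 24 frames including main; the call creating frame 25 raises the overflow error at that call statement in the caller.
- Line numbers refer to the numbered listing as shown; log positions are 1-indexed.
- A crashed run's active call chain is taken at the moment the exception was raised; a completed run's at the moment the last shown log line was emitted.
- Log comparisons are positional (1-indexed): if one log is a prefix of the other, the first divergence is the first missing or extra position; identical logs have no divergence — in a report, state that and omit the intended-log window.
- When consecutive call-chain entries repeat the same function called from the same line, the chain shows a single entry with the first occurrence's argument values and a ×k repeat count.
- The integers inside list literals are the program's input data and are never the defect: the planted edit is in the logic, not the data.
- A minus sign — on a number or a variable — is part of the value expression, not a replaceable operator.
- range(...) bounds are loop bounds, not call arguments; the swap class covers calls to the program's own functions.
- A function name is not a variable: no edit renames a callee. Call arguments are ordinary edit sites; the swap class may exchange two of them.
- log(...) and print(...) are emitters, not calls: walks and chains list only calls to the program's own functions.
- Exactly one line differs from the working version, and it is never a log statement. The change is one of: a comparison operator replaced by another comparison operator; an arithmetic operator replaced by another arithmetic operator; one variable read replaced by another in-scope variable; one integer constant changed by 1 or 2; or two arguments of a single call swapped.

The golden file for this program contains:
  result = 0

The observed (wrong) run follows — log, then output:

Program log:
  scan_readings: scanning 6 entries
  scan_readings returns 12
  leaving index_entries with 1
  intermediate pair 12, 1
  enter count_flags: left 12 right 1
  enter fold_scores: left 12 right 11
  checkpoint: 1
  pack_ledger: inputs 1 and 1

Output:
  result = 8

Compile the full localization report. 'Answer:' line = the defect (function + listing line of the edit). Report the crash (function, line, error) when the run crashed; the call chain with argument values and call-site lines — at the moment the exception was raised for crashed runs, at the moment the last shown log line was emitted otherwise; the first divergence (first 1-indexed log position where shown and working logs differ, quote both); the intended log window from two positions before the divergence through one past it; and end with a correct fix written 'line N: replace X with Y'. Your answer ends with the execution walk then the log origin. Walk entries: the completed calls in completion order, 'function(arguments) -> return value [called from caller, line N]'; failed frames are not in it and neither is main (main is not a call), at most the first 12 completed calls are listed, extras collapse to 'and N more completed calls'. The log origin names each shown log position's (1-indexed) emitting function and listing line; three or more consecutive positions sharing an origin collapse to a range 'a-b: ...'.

Answer: the defect is in main at line 45.
Core observation: Nothing in the log betrays the bug — only the output does.
Call chain: main -> pack_ledger(1, 1) (called at line 44).
First divergence: none (the log streams are identical).
Execution walk:
  scan_readings([4, 1, 8, 5, 3, 12]) -> 12  [called from main, line 39]
  index_entries([4, 1, 8, 5, 3, 12], 8) -> 1  [called from main, line 40]
  fold_scores(12, 11) -> 1  [called from count_flags, line 28]
  count_flags(12, 1) -> 1  [called from main, line 42]
  pack_ledger(1, 1) -> 0  [called from main, line 44]
Log origins:
  1: from scan_readings, line 2
  2: from scan_readings, line 7
  3: from index_entries, line 15
  4: from main, line 41
  5: from count_flags, line 25
  6: from fold_scores, line 19
  7: from main, line 43
  8: from pack_ledger, line 31
A correct fix: line 45: replace `mid` with `acc`.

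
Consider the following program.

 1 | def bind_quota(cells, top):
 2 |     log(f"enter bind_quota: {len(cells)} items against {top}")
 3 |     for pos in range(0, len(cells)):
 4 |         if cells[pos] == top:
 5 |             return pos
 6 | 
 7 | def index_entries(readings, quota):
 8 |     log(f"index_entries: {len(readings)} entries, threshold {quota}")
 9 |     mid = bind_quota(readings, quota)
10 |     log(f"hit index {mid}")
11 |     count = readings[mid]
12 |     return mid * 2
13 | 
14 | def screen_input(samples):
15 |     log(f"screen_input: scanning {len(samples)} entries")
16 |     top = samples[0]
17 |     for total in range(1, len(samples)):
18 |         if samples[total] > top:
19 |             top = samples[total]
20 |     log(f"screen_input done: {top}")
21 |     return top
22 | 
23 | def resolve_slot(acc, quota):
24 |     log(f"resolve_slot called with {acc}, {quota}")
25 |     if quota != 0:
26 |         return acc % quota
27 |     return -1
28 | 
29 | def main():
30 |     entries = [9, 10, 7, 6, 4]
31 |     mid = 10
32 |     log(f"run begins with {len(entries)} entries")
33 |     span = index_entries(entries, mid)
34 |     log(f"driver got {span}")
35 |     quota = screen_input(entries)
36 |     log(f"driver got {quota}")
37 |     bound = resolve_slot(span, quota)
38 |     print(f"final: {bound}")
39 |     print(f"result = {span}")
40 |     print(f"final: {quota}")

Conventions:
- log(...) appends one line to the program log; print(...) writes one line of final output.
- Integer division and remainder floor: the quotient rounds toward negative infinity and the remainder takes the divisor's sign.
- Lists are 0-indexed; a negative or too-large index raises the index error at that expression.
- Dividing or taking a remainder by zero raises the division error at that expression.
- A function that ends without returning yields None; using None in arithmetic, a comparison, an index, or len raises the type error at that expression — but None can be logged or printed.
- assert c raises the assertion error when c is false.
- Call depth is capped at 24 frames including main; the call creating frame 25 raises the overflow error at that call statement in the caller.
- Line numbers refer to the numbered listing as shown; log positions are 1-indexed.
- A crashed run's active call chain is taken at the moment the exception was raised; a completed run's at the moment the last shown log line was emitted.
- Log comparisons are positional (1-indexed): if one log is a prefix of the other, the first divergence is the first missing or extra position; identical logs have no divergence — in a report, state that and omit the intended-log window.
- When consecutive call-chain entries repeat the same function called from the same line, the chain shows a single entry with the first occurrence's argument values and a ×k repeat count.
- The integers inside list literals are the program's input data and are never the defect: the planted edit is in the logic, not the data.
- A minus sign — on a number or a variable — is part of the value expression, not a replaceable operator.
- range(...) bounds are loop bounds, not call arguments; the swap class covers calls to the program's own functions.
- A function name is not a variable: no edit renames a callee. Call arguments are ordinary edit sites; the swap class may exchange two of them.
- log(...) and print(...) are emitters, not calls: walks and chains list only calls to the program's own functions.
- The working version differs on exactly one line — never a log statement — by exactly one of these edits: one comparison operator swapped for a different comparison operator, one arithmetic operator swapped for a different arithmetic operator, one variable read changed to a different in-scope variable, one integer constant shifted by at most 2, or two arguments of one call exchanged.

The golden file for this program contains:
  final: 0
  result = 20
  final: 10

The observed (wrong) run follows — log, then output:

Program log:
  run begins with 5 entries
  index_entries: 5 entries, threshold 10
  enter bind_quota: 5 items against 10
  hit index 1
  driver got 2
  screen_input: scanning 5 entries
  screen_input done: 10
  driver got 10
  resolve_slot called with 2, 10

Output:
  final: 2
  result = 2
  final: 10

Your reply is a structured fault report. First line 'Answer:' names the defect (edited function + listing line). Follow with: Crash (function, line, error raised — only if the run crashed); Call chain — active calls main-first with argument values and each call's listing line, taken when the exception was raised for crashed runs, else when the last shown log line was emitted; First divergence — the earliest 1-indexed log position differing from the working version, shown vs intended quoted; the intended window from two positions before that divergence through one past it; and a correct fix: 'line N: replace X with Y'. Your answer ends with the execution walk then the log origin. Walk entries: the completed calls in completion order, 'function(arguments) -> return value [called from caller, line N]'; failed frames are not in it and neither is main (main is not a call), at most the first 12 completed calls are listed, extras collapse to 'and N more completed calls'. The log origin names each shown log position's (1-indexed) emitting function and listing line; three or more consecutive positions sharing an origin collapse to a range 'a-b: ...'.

Answer: the defect is in index_entries at line 12.
Key observation: The earliest visible damage is log position 5 — 'driver got 2' rather than the intended 'driver got 20'.
Call chain: main -> resolve_slot(2, 10) (called at line 37).
First divergence: position 5; shown 'driver got 2' vs intended 'driver got 20'.
Intended log window:
  3: enter bind_quota: 5 items against 10
  4: hit index 1
  5: driver got 20
  6: screen_input: scanning 5 entries
Execution walk:
  bind_quota([9, 10, 7, 6, 4], 10) -> 1  [called from index_entries, line 9]
  index_entries([9, 10, 7, 6, 4], 10) -> 2  [called from main, line 33]
  screen_input([9, 10, 7, 6, 4]) -> 10  [called from main, line 35]
  resolve_slot(2, 10) -> 2  [called from main, line 37]
Log line origins:
  1: from main, line 32
  2: from index_entries, line 8
  3: from bind_quota, line 2
  4: from index_entries, line 10
  5: from main, line 34
  6: from screen_input, line 15
  7: from screen_input, line 20
  8: from main, line 36
  9: from resolve_slot, line 24
A correct fix: line 12: replace `mid` with `count`.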